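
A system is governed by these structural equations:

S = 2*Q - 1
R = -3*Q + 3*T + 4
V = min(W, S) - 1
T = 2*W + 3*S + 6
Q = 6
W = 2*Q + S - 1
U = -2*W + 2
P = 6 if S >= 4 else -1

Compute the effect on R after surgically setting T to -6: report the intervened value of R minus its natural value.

-267

The intervention breaks the incoming arrows to T: T = 2*W + 3*S + 6 no longer applies, and T = -6.
R = -3*Q + 3*T + 4  [with Q=6, T=-6]  = -32
Without intervention: S = 2*Q - 1  [with Q=6]  = 11; W = 2*Q + S - 1  [with Q=6, S=11]  = 22; T = 2*W + 3*S + 6  [with W=22, S=11]  = 83; R = -3*Q + 3*T + 4  [with Q=6, T=83]  = 235.
Change = -32 − 235 = -267.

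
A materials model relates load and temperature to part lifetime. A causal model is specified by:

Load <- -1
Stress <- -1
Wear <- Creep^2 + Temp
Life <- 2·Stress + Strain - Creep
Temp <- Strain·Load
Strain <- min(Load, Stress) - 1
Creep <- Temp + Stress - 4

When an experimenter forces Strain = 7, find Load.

-1

Under do(Strain=7), the mechanism Strain <- min(Load, Stress) - 1 is discarded; Strain is fixed at 7.
Load is not downstream of the intervention, so its value is determined by the original equations.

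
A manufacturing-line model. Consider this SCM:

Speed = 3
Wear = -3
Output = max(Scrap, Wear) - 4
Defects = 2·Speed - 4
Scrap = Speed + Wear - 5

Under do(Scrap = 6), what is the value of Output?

Intervening sets Scrap = 6 and removes its equation (Scrap = Speed + Wear - 5).
Output = max(Scrap, Wear) - 4  [with Scrap=6, Wear=-3]  = 2

2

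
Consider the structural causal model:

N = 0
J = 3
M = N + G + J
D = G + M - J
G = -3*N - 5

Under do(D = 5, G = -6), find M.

-3

Under do(D = 5, G = -6), each intervened variable's structural equation is replaced by its fixed value.
M = N + G + J  [with N=0, G=-6, J=3]  = -3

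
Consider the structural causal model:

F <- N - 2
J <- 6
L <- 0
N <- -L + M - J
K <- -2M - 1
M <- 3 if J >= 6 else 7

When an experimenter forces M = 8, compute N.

The intervention breaks the incoming arrows to M: M <- 3 if J >= 6 else 7 no longer applies, and M = 8.
N = -L + M - J  [with L=0, M=8, J=6]  = 2

2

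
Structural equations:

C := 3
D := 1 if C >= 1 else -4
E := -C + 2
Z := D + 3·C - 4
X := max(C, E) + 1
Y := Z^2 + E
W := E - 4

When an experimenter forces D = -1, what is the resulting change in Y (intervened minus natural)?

-20

Under do(D=-1), the mechanism D := 1 if C >= 1 else -4 is discarded; D is fixed at -1.
E = -C + 2  [with C=3]  = -1
Z = D + 3·C - 4  [with D=-1, C=3]  = 4
Y = Z^2 + E  [with Z=4, E=-1]  = 15
Without intervention: D = 1 if C >= 1 else -4  [with C=3]  = 1; E = -C + 2  [with C=3]  = -1; Z = D + 3·C - 4  [with D=1, C=3]  = 6; Y = Z^2 + E  [with Z=6, E=-1]  = 35.
Change = 15 − 35 = -20.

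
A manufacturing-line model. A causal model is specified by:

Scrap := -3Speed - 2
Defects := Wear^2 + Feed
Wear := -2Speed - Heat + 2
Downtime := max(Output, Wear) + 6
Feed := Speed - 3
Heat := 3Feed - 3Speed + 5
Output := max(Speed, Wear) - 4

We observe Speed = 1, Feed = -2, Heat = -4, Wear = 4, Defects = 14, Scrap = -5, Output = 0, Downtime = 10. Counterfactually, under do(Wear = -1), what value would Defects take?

Intervening sets Wear = -1 and removes its equation (Wear := -2Speed - Heat + 2).
Feed = Speed - 3  [with Speed=1]  = -2
Defects = Wear^2 + Feed  [with Wear=-1, Feed=-2]  = -1

-1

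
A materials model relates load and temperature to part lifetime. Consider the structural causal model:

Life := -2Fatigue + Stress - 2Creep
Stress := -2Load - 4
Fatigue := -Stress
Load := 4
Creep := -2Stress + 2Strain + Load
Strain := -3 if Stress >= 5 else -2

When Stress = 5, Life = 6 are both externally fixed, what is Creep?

The joint intervention fixes Stress = 5, Life = 6, removing each variable's own equation.
Strain = -3 if Stress >= 5 else -2  [with Stress=5]  = -3
Creep = -2Stress + 2Strain + Load  [with Stress=5, Strain=-3, Load=4]  = -12

-12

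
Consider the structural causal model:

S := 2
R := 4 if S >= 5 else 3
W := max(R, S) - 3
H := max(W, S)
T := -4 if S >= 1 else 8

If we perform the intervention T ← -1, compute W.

0

do(T=-1) replaces the equation T := -4 if S >= 1 else 8 with the constant T = -1.
W is not downstream of the intervention, so its value is determined by the original equations.
R = 4 if S >= 5 else 3  [with S=2]  = 3
W = max(R, S) - 3  [with R=3, S=2]  = 0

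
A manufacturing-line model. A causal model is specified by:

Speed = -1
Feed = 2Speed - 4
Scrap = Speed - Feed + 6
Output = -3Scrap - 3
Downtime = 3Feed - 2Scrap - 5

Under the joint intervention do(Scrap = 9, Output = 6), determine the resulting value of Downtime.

Setting Scrap = 9, Output = 6 by intervention discards those variables' equations.
Feed = 2Speed - 4  [with Speed=-1]  = -6
Downtime = 3Feed - 2Scrap - 5  [with Feed=-6, Scrap=9]  = -41

-41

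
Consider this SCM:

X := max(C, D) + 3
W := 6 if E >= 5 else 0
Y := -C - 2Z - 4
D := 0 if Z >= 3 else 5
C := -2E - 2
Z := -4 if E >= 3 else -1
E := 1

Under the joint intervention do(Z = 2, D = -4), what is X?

-1

The joint intervention fixes Z = 2, D = -4, removing each variable's own equation.
C = -2E - 2  [with E=1]  = -4
X = max(C, D) + 3  [with C=-4, D=-4]  = -1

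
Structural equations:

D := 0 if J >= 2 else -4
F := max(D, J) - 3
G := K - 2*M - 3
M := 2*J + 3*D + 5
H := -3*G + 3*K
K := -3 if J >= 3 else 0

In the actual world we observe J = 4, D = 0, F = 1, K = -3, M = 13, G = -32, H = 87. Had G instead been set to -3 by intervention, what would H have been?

Intervening sets G = -3 and removes its equation (G := K - 2*M - 3).
K = -3 if J >= 3 else 0  [with J=4]  = -3
H = -3*G + 3*K  [with G=-3, K=-3]  = 0

0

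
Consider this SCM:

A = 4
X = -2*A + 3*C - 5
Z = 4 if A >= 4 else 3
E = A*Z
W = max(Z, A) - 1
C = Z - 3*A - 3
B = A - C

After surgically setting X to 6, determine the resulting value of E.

Under do(X=6), the mechanism X = -2*A + 3*C - 5 is discarded; X is fixed at 6.
Since E is not a descendant of the intervened variable, it is unaffected.
Z = 4 if A >= 4 else 3  [with A=4]  = 4
E = A*Z  [with A=4, Z=4]  = 16

16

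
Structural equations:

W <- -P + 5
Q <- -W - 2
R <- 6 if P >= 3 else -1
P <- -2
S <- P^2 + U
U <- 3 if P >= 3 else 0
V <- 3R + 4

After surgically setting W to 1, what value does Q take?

do(W=1) replaces the equation W <- -P + 5 with the constant W = 1.
Q = -W - 2  [with W=1]  = -3

-3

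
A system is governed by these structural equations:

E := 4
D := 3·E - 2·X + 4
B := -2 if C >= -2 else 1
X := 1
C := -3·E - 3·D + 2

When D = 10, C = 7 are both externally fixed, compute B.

Setting D = 10, C = 7 by intervention discards those variables' equations.
B = -2 if C >= -2 else 1  [with C=7]  = -2

-2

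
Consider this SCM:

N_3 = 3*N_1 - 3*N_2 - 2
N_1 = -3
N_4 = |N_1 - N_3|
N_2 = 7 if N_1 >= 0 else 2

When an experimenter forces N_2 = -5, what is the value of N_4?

Under do(N_2=-5), the mechanism N_2 = 7 if N_1 >= 0 else 2 is discarded; N_2 is fixed at -5.
N_3 = 3*N_1 - 3*N_2 - 2  [with N_1=-3, N_2=-5]  = 4
N_4 = |N_1 - N_3|  [with N_1=-3, N_3=4]  = 7

7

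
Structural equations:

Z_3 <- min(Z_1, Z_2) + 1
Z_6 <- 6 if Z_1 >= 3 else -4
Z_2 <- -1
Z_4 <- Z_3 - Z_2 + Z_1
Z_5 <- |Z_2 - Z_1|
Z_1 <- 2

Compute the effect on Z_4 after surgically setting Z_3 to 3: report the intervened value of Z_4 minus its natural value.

3

The intervention breaks the incoming arrows to Z_3: Z_3 <- min(Z_1, Z_2) + 1 no longer applies, and Z_3 = 3.
Z_4 = Z_3 - Z_2 + Z_1  [with Z_3=3, Z_2=-1, Z_1=2]  = 6
Without intervention: Z_3 = min(Z_1, Z_2) + 1  [with Z_1=2, Z_2=-1]  = 0; Z_4 = Z_3 - Z_2 + Z_1  [with Z_3=0, Z_2=-1, Z_1=2]  = 3.
Change = 6 − 3 = 3.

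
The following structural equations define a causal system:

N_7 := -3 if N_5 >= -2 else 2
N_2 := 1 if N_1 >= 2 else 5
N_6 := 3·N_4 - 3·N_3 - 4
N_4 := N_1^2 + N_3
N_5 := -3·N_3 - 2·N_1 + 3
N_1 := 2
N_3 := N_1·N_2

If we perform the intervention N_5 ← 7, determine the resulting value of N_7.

Under do(N_5=7), the mechanism N_5 := -3·N_3 - 2·N_1 + 3 is discarded; N_5 is fixed at 7.
N_7 = -3 if N_5 >= -2 else 2  [with N_5=7]  = -3

-3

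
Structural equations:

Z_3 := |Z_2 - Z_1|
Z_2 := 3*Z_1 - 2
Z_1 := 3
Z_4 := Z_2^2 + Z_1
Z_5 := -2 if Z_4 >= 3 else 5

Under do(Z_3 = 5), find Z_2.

7

Under do(Z_3=5), the mechanism Z_3 := |Z_2 - Z_1| is discarded; Z_3 is fixed at 5.
Since Z_2 is not a descendant of the intervened variable, it is unaffected.
Z_2 = 3*Z_1 - 2  [with Z_1=3]  = 7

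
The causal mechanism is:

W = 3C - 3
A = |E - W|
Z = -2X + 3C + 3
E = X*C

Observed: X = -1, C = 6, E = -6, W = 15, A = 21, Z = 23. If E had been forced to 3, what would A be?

12

do(E=3) replaces the equation E = X*C with the constant E = 3.
W = 3C - 3  [with C=6]  = 15
A = |E - W|  [with E=3, W=15]  = 12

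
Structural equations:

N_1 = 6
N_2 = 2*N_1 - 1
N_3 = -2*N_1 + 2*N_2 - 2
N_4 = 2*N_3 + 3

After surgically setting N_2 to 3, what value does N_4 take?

Under do(N_2=3), the mechanism N_2 = 2*N_1 - 1 is discarded; N_2 is fixed at 3.
N_3 = -2*N_1 + 2*N_2 - 2  [with N_1=6, N_2=3]  = -8
N_4 = 2*N_3 + 3  [with N_3=-8]  = -13

-13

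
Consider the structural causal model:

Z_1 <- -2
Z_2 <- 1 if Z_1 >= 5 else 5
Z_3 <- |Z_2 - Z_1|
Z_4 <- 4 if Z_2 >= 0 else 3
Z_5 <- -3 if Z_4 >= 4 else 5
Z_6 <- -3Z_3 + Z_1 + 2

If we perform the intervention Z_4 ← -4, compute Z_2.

The intervention breaks the incoming arrows to Z_4: Z_4 <- 4 if Z_2 >= 0 else 3 no longer applies, and Z_4 = -4.
Since Z_2 is not a descendant of the intervened variable, it is unaffected.
Z_2 = 1 if Z_1 >= 5 else 5  [with Z_1=-2]  = 5

5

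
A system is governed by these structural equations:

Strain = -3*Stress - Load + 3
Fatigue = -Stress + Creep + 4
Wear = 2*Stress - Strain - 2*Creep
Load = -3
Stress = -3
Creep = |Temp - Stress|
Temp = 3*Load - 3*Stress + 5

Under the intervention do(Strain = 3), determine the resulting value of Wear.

-25

The intervention breaks the incoming arrows to Strain: Strain = -3*Stress - Load + 3 no longer applies, and Strain = 3.
Temp = 3*Load - 3*Stress + 5  [with Load=-3, Stress=-3]  = 5
Creep = |Temp - Stress|  [with Temp=5, Stress=-3]  = 8
Wear = 2*Stress - Strain - 2*Creep  [with Stress=-3, Strain=3, Creep=8]  = -25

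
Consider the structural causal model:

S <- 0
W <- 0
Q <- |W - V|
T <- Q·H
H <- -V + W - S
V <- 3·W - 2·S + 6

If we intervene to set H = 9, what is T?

54

Under do(H=9), the mechanism H <- -V + W - S is discarded; H is fixed at 9.
V = 3·W - 2·S + 6  [with W=0, S=0]  = 6
Q = |W - V|  [with W=0, V=6]  = 6
T = Q·H  [with Q=6, H=9]  = 54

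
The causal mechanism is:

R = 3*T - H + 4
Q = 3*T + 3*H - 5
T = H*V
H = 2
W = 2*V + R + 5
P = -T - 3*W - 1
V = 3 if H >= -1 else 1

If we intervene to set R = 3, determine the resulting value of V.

The intervention breaks the incoming arrows to R: R = 3*T - H + 4 no longer applies, and R = 3.
Since V is not a descendant of the intervened variable, it is unaffected.
V = 3 if H >= -1 else 1  [with H=2]  = 3

3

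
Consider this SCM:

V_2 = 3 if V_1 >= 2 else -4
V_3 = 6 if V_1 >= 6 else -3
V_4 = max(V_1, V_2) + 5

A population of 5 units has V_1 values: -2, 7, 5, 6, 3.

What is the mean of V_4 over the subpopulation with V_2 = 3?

E[V_4|V_2=3] averages over only the 4 units with V_2=3 (V_1 = 7, 5, 6, 3): V_4 = 12, 10, 11, 8, mean 10.25.

10.25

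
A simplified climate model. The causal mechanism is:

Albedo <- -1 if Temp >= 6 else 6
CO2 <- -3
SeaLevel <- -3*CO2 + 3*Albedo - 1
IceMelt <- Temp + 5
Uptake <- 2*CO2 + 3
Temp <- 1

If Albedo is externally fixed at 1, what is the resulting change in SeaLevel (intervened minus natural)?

Intervening sets Albedo = 1 and removes its equation (Albedo <- -1 if Temp >= 6 else 6).
SeaLevel = -3*CO2 + 3*Albedo - 1  [with CO2=-3, Albedo=1]  = 11
Without intervention: Albedo = -1 if Temp >= 6 else 6  [with Temp=1]  = 6; SeaLevel = -3*CO2 + 3*Albedo - 1  [with CO2=-3, Albedo=6]  = 26.
Change = 11 − 26 = -15.

-15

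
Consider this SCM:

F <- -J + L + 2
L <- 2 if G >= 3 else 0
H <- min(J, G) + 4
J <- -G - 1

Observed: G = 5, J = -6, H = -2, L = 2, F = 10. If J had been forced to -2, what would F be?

6

do(J=-2) replaces the equation J <- -G - 1 with the constant J = -2.
L = 2 if G >= 3 else 0  [with G=5]  = 2
F = -J + L + 2  [with J=-2, L=2]  = 6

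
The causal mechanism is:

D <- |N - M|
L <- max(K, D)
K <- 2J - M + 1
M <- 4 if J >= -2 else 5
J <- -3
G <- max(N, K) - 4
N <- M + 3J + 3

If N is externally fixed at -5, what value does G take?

-9

Intervening sets N = -5 and removes its equation (N <- M + 3J + 3).
M = 4 if J >= -2 else 5  [with J=-3]  = 5
K = 2J - M + 1  [with J=-3, M=5]  = -10
G = max(N, K) - 4  [with N=-5, K=-10]  = -9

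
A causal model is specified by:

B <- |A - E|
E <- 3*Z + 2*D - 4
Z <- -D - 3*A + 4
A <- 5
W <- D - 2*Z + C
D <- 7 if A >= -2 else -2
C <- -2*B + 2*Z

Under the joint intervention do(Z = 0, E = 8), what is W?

Under do(Z = 0, E = 8), each intervened variable's structural equation is replaced by its fixed value.
D = 7 if A >= -2 else -2  [with A=5]  = 7
B = |A - E|  [with A=5, E=8]  = 3
C = -2*B + 2*Z  [with B=3, Z=0]  = -6
W = D - 2*Z + C  [with D=7, Z=0, C=-6]  = 1

1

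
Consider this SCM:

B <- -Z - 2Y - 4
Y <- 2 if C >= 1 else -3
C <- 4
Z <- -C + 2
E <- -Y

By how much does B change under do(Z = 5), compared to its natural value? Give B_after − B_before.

The intervention breaks the incoming arrows to Z: Z <- -C + 2 no longer applies, and Z = 5.
Y = 2 if C >= 1 else -3  [with C=4]  = 2
B = -Z - 2Y - 4  [with Z=5, Y=2]  = -13
Without intervention: Y = 2 if C >= 1 else -3  [with C=4]  = 2; Z = -C + 2  [with C=4]  = -2; B = -Z - 2Y - 4  [with Z=-2, Y=2]  = -6.
Change = -13 − (-6) = -7.

-7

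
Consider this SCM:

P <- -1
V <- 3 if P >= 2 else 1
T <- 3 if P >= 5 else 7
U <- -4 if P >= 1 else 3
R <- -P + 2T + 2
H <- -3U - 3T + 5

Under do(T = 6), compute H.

-22

Under do(T=6), the mechanism T <- 3 if P >= 5 else 7 is discarded; T is fixed at 6.
U = -4 if P >= 1 else 3  [with P=-1]  = 3
H = -3U - 3T + 5  [with U=3, T=6]  = -22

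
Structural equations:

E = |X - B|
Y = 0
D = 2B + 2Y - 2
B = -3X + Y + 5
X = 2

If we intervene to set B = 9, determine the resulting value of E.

7

do(B=9) replaces the equation B = -3X + Y + 5 with the constant B = 9.
E = |X - B|  [with X=2, B=9]  = 7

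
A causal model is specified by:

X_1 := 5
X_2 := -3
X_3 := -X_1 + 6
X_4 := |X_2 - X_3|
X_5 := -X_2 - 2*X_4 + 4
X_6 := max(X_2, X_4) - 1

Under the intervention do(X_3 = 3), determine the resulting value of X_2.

-3

Under do(X_3=3), the mechanism X_3 := -X_1 + 6 is discarded; X_3 is fixed at 3.
Since X_2 is not a descendant of the intervened variable, it is unaffected.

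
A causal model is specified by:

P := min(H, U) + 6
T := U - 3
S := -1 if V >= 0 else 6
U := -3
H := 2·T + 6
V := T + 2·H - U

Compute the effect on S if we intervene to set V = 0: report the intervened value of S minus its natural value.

Intervening sets V = 0 and removes its equation (V := T + 2·H - U).
S = -1 if V >= 0 else 6  [with V=0]  = -1
Without intervention: T = U - 3  [with U=-3]  = -6; H = 2·T + 6  [with T=-6]  = -6; V = T + 2·H - U  [with T=-6, H=-6, U=-3]  = -15; S = -1 if V >= 0 else 6  [with V=-15]  = 6.
Change = -1 − 6 = -7.

-7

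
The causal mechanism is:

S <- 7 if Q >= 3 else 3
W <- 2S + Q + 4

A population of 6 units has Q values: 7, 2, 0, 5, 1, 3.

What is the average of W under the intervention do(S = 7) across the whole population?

Under do(S=7), S's equation is replaced by S=7 for every unit. Per-unit W: 25, 20, 18, 23, 19, 21. Mean = 21.

21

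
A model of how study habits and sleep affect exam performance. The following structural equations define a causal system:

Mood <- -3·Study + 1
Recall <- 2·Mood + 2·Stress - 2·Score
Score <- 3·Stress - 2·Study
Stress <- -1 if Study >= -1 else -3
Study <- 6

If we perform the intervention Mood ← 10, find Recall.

Intervening sets Mood = 10 and removes its equation (Mood <- -3·Study + 1).
Stress = -1 if Study >= -1 else -3  [with Study=6]  = -1
Score = 3·Stress - 2·Study  [with Stress=-1, Study=6]  = -15
Recall = 2·Mood + 2·Stress - 2·Score  [with Mood=10, Stress=-1, Score=-15]  = 48

48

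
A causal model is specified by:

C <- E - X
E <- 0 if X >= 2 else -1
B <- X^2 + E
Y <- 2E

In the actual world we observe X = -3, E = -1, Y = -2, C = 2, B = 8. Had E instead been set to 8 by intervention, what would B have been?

do(E=8) replaces the equation E <- 0 if X >= 2 else -1 with the constant E = 8.
B = X^2 + E  [with X=-3, E=8]  = 17

17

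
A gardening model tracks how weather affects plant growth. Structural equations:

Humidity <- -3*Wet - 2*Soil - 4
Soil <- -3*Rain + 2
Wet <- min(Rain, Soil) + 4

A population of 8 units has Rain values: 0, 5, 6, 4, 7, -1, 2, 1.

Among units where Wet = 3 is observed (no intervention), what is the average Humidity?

-17

Observing Wet=3 restricts to units where Wet's equation naturally yields 3: Rain ∈ {-1, 1}. In that subpopulation Humidity = -23, -11, mean -17.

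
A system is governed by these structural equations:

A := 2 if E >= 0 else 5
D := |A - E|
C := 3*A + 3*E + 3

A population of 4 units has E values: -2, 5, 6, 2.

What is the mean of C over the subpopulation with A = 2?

Observing A=2 restricts to units where A's equation naturally yields 2: E ∈ {5, 6, 2}. In that subpopulation C = 24, 27, 15, mean 22.

22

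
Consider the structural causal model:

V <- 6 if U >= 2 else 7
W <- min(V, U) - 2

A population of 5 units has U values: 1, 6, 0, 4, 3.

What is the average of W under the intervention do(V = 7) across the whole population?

0.8

The intervention sets V=7 in all 5 units regardless of U. Recomputing W per unit gives -1, 4, -2, 2, 1; average 0.8.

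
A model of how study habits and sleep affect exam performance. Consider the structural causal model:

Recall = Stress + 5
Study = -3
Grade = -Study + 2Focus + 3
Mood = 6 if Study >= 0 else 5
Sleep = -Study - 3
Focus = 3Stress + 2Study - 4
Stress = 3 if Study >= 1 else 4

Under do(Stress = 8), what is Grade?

34

The intervention breaks the incoming arrows to Stress: Stress = 3 if Study >= 1 else 4 no longer applies, and Stress = 8.
Focus = 3Stress + 2Study - 4  [with Stress=8, Study=-3]  = 14
Grade = -Study + 2Focus + 3  [with Study=-3, Focus=14]  = 34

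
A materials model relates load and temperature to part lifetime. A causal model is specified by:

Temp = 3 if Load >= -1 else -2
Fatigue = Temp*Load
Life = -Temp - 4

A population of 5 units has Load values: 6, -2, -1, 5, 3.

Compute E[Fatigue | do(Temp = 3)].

Every unit gets Temp=3 under the intervention. Fatigue values become 18, -6, -3, 15, 9; E[Fatigue|do(Temp=3)] = 6.6.

6.6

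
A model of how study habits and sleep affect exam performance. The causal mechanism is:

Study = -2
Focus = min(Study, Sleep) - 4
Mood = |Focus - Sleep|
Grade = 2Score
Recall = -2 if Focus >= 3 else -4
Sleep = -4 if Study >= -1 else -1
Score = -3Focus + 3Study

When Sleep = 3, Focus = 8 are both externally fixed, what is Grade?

-60

Under do(Sleep = 3, Focus = 8), each intervened variable's structural equation is replaced by its fixed value.
Score = -3Focus + 3Study  [with Focus=8, Study=-2]  = -30
Grade = 2Score  [with Score=-30]  = -60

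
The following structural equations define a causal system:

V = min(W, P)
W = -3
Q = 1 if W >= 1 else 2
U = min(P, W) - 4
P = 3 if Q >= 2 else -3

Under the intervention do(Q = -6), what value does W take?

Under do(Q=-6), the mechanism Q = 1 if W >= 1 else 2 is discarded; Q is fixed at -6.
W is not downstream of the intervention, so its value is determined by the original equations.

-3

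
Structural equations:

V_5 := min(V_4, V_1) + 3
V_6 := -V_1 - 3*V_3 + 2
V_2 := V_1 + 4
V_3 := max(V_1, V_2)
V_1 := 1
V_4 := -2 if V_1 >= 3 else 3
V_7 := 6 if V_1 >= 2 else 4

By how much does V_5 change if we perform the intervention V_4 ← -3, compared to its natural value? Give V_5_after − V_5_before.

-4

Intervening sets V_4 = -3 and removes its equation (V_4 := -2 if V_1 >= 3 else 3).
V_5 = min(V_4, V_1) + 3  [with V_4=-3, V_1=1]  = 0
Without intervention: V_4 = -2 if V_1 >= 3 else 3  [with V_1=1]  = 3; V_5 = min(V_4, V_1) + 3  [with V_4=3, V_1=1]  = 4.
Change = 0 − 4 = -4.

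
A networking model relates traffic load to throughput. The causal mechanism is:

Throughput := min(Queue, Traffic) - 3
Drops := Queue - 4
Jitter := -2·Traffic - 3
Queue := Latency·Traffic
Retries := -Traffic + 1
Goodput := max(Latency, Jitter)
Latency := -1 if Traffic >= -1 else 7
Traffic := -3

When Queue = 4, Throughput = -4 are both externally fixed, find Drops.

0

The joint intervention fixes Queue = 4, Throughput = -4, removing each variable's own equation.
Drops = Queue - 4  [with Queue=4]  = 0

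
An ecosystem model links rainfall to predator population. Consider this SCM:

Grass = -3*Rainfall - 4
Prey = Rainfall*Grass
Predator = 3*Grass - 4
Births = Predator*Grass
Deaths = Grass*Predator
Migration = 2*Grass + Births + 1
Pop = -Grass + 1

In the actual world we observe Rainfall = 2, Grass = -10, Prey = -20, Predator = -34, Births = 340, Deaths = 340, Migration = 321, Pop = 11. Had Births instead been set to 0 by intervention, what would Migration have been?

Under do(Births=0), the mechanism Births = Predator*Grass is discarded; Births is fixed at 0.
Grass = -3*Rainfall - 4  [with Rainfall=2]  = -10
Migration = 2*Grass + Births + 1  [with Grass=-10, Births=0]  = -19

-19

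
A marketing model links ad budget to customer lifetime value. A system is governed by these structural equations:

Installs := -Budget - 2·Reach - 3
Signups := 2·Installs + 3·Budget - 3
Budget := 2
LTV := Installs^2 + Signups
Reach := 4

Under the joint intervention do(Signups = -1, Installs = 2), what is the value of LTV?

3

The joint intervention fixes Signups = -1, Installs = 2, removing each variable's own equation.
LTV = Installs^2 + Signups  [with Installs=2, Signups=-1]  = 3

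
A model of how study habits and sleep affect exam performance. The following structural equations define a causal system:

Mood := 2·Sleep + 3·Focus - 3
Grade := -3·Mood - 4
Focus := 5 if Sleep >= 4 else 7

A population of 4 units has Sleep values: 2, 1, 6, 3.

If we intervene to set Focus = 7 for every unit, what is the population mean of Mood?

24

do(Focus=7) breaks Focus's dependence on Sleep. With Focus=7 fixed, Mood across the units is 22, 20, 30, 24, mean 24.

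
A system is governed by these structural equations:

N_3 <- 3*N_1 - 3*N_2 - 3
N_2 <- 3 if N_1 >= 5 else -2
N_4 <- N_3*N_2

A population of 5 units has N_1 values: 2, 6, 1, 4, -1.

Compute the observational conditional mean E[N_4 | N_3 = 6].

3

Conditioning on N_3=6 selects the 2 unit(s) with N_1 ∈ {6, 1}. Their N_4 values: 18, -12. Mean = 3.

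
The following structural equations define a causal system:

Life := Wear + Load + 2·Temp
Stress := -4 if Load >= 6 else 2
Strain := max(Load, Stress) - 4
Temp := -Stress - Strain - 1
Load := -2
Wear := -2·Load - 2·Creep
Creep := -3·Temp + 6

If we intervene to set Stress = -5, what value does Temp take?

10

Under do(Stress=-5), the mechanism Stress := -4 if Load >= 6 else 2 is discarded; Stress is fixed at -5.
Strain = max(Load, Stress) - 4  [with Load=-2, Stress=-5]  = -6
Temp = -Stress - Strain - 1  [with Stress=-5, Strain=-6]  = 10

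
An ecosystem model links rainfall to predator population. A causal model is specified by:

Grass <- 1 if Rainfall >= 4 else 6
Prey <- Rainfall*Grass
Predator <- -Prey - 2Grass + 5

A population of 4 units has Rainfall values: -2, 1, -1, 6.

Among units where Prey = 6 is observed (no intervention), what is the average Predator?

Conditioning on Prey=6 selects the 2 unit(s) with Rainfall ∈ {1, 6}. Their Predator values: -13, -3. Mean = -8.

-8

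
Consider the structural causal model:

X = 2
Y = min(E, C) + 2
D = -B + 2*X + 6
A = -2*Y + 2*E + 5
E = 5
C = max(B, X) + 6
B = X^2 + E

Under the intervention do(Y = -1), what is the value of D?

1

do(Y=-1) replaces the equation Y = min(E, C) + 2 with the constant Y = -1.
No directed path runs from Y to D, so D keeps its natural value.
B = X^2 + E  [with X=2, E=5]  = 9
D = -B + 2*X + 6  [with B=9, X=2]  = 1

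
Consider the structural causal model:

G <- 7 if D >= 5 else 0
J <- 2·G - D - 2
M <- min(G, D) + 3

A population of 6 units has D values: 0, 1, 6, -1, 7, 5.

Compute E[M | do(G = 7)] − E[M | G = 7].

-3

do(G=7) breaks G's dependence on D. With G=7 fixed, M across the units is 3, 4, 9, 2, 10, 8, mean 6.
Conditioning on G=7 selects the 3 unit(s) with D ∈ {6, 7, 5}. Their M values: 9, 10, 8. Mean = 9.
Difference = 6 − 9 = -3.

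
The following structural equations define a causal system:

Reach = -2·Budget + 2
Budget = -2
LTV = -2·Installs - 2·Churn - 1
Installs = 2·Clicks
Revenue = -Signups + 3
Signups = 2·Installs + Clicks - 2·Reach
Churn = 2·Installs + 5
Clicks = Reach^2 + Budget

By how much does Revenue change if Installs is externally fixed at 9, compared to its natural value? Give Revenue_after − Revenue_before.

118

The intervention breaks the incoming arrows to Installs: Installs = 2·Clicks no longer applies, and Installs = 9.
Reach = -2·Budget + 2  [with Budget=-2]  = 6
Clicks = Reach^2 + Budget  [with Reach=6, Budget=-2]  = 34
Signups = 2·Installs + Clicks - 2·Reach  [with Installs=9, Clicks=34, Reach=6]  = 40
Revenue = -Signups + 3  [with Signups=40]  = -37
Without intervention: Reach = -2·Budget + 2  [with Budget=-2]  = 6; Clicks = Reach^2 + Budget  [with Reach=6, Budget=-2]  = 34; Installs = 2·Clicks  [with Clicks=34]  = 68; Signups = 2·Installs + Clicks - 2·Reach  [with Installs=68, Clicks=34, Reach=6]  = 158; Revenue = -Signups + 3  [with Signups=158]  = -155.
Change = -37 − (-155) = 118.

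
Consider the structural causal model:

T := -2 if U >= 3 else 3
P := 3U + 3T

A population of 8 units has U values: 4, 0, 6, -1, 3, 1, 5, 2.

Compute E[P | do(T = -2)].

1.5

The intervention sets T=-2 in all 8 units regardless of U. Recomputing P per unit gives 6, -6, 12, -9, 3, -3, 9, 0; average 1.5.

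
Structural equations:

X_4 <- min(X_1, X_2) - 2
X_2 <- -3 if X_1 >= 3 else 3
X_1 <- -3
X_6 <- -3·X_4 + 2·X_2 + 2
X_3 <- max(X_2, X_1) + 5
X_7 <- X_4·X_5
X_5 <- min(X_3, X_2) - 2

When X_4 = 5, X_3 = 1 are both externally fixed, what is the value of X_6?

-7

The joint intervention fixes X_4 = 5, X_3 = 1, removing each variable's own equation.
X_2 = -3 if X_1 >= 3 else 3  [with X_1=-3]  = 3
X_6 = -3·X_4 + 2·X_2 + 2  [with X_4=5, X_2=3]  = -7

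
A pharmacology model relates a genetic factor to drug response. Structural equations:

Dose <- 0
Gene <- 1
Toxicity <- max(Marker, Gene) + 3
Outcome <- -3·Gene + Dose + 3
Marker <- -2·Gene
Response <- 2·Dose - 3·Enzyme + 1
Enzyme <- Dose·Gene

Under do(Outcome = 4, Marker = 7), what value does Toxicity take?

10

Setting Outcome = 4, Marker = 7 by intervention discards those variables' equations.
Toxicity = max(Marker, Gene) + 3  [with Marker=7, Gene=1]  = 10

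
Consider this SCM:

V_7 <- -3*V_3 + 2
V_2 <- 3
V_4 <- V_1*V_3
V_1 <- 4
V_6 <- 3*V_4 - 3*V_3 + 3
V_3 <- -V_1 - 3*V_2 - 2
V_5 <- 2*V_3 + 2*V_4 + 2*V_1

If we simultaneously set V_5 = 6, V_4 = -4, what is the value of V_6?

36

Setting V_5 = 6, V_4 = -4 by intervention discards those variables' equations.
V_3 = -V_1 - 3*V_2 - 2  [with V_1=4, V_2=3]  = -15
V_6 = 3*V_4 - 3*V_3 + 3  [with V_4=-4, V_3=-15]  = 36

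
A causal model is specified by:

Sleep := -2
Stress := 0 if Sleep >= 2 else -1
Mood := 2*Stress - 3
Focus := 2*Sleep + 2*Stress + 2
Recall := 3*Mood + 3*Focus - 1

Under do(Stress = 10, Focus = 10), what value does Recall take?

Under do(Stress = 10, Focus = 10), each intervened variable's structural equation is replaced by its fixed value.
Mood = 2*Stress - 3  [with Stress=10]  = 17
Recall = 3*Mood + 3*Focus - 1  [with Mood=17, Focus=10]  = 80

80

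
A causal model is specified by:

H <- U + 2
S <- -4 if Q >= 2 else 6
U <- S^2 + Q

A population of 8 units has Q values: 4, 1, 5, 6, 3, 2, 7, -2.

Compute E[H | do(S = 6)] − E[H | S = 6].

3.75

Under do(S=6), S's equation is replaced by S=6 for every unit. Per-unit H: 42, 39, 43, 44, 41, 40, 45, 36. Mean = 41.25.
Observing S=6 restricts to units where S's equation naturally yields 6: Q ∈ {1, -2}. In that subpopulation H = 39, 36, mean 37.5.
Difference = 41.25 − 37.5 = 3.75.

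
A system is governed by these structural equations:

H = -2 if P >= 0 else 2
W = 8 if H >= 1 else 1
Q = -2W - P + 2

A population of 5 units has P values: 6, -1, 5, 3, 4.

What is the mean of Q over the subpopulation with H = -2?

Observing H=-2 restricts to units where H's equation naturally yields -2: P ∈ {6, 5, 3, 4}. In that subpopulation Q = -6, -5, -3, -4, mean -4.5.

-4.5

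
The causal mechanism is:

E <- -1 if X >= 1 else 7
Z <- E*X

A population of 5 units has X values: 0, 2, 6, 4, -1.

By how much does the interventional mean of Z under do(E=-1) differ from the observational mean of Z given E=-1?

1.8

The intervention sets E=-1 in all 5 units regardless of X. Recomputing Z per unit gives 0, -2, -6, -4, 1; average -2.2.
E[Z|E=-1] averages over only the 3 units with E=-1 (X = 2, 6, 4): Z = -2, -6, -4, mean -4.
Difference = -2.2 − (-4) = 1.8.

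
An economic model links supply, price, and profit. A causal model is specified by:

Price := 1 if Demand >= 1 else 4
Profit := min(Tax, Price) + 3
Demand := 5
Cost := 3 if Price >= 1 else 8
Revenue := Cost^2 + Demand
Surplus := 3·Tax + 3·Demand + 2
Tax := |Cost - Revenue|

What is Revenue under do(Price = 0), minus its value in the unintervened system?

Under do(Price=0), the mechanism Price := 1 if Demand >= 1 else 4 is discarded; Price is fixed at 0.
Cost = 3 if Price >= 1 else 8  [with Price=0]  = 8
Revenue = Cost^2 + Demand  [with Cost=8, Demand=5]  = 69
Without intervention: Price = 1 if Demand >= 1 else 4  [with Demand=5]  = 1; Cost = 3 if Price >= 1 else 8  [with Price=1]  = 3; Revenue = Cost^2 + Demand  [with Cost=3, Demand=5]  = 14.
Change = 69 − 14 = 55.

55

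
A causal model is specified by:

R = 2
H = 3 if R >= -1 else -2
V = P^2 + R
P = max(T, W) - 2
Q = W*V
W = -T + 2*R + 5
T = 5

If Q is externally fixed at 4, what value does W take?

do(Q=4) replaces the equation Q = W*V with the constant Q = 4.
W is not downstream of the intervention, so its value is determined by the original equations.
W = -T + 2*R + 5  [with T=5, R=2]  = 4

4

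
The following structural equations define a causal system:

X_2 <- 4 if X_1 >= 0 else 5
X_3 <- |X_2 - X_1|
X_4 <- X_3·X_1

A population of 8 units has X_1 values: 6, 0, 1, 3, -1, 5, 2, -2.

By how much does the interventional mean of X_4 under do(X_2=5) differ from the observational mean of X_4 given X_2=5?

Under do(X_2=5), X_2's equation is replaced by X_2=5 for every unit. Per-unit X_4: 6, 0, 4, 6, -6, 0, 6, -14. Mean = 0.25.
Observing X_2=5 restricts to units where X_2's equation naturally yields 5: X_1 ∈ {-1, -2}. In that subpopulation X_4 = -6, -14, mean -10.
Difference = 0.25 − (-10) = 10.25.

10.25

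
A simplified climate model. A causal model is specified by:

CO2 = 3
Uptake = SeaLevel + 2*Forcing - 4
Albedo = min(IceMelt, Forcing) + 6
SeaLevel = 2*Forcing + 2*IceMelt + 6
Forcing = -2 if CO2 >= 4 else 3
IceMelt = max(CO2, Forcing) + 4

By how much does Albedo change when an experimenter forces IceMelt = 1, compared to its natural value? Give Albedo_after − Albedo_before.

-2

The intervention breaks the incoming arrows to IceMelt: IceMelt = max(CO2, Forcing) + 4 no longer applies, and IceMelt = 1.
Forcing = -2 if CO2 >= 4 else 3  [with CO2=3]  = 3
Albedo = min(IceMelt, Forcing) + 6  [with IceMelt=1, Forcing=3]  = 7
Without intervention: Forcing = -2 if CO2 >= 4 else 3  [with CO2=3]  = 3; IceMelt = max(CO2, Forcing) + 4  [with CO2=3, Forcing=3]  = 7; Albedo = min(IceMelt, Forcing) + 6  [with IceMelt=7, Forcing=3]  = 9.
Change = 7 − 9 = -2.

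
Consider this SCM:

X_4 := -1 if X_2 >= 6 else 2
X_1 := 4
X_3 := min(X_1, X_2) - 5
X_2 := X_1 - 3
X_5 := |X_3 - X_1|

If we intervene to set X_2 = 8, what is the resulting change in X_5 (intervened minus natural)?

do(X_2=8) replaces the equation X_2 := X_1 - 3 with the constant X_2 = 8.
X_3 = min(X_1, X_2) - 5  [with X_1=4, X_2=8]  = -1
X_5 = |X_3 - X_1|  [with X_3=-1, X_1=4]  = 5
Without intervention: X_2 = X_1 - 3  [with X_1=4]  = 1; X_3 = min(X_1, X_2) - 5  [with X_1=4, X_2=1]  = -4; X_5 = |X_3 - X_1|  [with X_3=-4, X_1=4]  = 8.
Change = 5 − 8 = -3.

-3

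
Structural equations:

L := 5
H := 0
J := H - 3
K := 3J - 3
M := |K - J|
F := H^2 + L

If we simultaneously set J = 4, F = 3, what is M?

5

The joint intervention fixes J = 4, F = 3, removing each variable's own equation.
K = 3J - 3  [with J=4]  = 9
M = |K - J|  [with K=9, J=4]  = 5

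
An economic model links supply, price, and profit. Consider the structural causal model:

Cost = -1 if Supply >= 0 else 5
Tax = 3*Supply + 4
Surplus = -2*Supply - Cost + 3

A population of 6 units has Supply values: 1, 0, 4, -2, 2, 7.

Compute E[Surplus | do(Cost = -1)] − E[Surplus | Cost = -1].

1.6

do(Cost=-1) breaks Cost's dependence on Supply. With Cost=-1 fixed, Surplus across the units is 2, 4, -4, 8, 0, -10, mean 0.
Observing Cost=-1 restricts to units where Cost's equation naturally yields -1: Supply ∈ {1, 0, 4, 2, 7}. In that subpopulation Surplus = 2, 4, -4, 0, -10, mean -1.6.
Difference = 0 − (-1.6) = 1.6.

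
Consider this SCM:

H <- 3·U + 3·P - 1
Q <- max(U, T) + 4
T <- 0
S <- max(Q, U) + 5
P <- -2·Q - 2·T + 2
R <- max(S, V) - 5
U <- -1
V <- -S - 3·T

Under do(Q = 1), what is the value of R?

1

The intervention breaks the incoming arrows to Q: Q <- max(U, T) + 4 no longer applies, and Q = 1.
S = max(Q, U) + 5  [with Q=1, U=-1]  = 6
V = -S - 3·T  [with S=6, T=0]  = -6
R = max(S, V) - 5  [with S=6, V=-6]  = 1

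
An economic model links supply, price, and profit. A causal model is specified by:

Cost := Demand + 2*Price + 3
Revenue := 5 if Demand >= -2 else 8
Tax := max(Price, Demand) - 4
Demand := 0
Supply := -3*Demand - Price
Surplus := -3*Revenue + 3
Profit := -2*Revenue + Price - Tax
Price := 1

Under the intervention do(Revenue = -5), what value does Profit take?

Under do(Revenue=-5), the mechanism Revenue := 5 if Demand >= -2 else 8 is discarded; Revenue is fixed at -5.
Tax = max(Price, Demand) - 4  [with Price=1, Demand=0]  = -3
Profit = -2*Revenue + Price - Tax  [with Revenue=-5, Price=1, Tax=-3]  = 14

14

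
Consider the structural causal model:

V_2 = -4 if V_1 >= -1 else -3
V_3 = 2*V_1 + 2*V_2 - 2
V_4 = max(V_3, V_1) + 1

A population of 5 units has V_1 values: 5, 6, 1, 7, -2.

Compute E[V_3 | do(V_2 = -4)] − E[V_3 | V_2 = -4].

-2.7

Under do(V_2=-4), V_2's equation is replaced by V_2=-4 for every unit. Per-unit V_3: 0, 2, -8, 4, -14. Mean = -3.2.
Conditioning on V_2=-4 selects the 4 unit(s) with V_1 ∈ {5, 6, 1, 7}. Their V_3 values: 0, 2, -8, 4. Mean = -0.5.
Difference = -3.2 − (-0.5) = -2.7.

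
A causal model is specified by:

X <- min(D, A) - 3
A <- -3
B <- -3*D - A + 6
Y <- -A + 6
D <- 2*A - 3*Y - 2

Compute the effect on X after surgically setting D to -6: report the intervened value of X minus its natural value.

do(D=-6) replaces the equation D <- 2*A - 3*Y - 2 with the constant D = -6.
X = min(D, A) - 3  [with D=-6, A=-3]  = -9
Without intervention: Y = -A + 6  [with A=-3]  = 9; D = 2*A - 3*Y - 2  [with A=-3, Y=9]  = -35; X = min(D, A) - 3  [with D=-35, A=-3]  = -38.
Change = -9 − (-38) = 29.

29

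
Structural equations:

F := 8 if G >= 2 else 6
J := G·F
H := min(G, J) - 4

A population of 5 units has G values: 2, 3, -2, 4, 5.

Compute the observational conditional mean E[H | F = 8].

E[H|F=8] averages over only the 4 units with F=8 (G = 2, 3, 4, 5): H = -2, -1, 0, 1, mean -0.5.

-0.5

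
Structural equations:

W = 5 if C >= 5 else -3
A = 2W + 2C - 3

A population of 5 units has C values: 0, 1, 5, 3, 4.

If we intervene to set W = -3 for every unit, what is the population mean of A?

Every unit gets W=-3 under the intervention. A values become -9, -7, 1, -3, -1; E[A|do(W=-3)] = -3.8.

-3.8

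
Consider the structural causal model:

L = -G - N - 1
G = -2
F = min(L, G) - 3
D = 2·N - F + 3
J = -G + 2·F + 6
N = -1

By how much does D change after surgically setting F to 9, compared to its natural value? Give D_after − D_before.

-14

Under do(F=9), the mechanism F = min(L, G) - 3 is discarded; F is fixed at 9.
D = 2·N - F + 3  [with N=-1, F=9]  = -8
Without intervention: L = -G - N - 1  [with G=-2, N=-1]  = 2; F = min(L, G) - 3  [with L=2, G=-2]  = -5; D = 2·N - F + 3  [with N=-1, F=-5]  = 6.
Change = -8 − 6 = -14.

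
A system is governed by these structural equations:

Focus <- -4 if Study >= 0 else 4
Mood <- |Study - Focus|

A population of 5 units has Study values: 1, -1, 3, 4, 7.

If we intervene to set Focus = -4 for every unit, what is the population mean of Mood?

The intervention sets Focus=-4 in all 5 units regardless of Study. Recomputing Mood per unit gives 5, 3, 7, 8, 11; average 6.8.

6.8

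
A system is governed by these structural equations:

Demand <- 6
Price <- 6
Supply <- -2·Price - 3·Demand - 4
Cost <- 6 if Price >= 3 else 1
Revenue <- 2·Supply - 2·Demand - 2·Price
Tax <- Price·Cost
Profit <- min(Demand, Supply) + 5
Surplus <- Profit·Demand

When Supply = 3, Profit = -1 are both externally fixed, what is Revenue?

-18

Setting Supply = 3, Profit = -1 by intervention discards those variables' equations.
Revenue = 2·Supply - 2·Demand - 2·Price  [with Supply=3, Demand=6, Price=6]  = -18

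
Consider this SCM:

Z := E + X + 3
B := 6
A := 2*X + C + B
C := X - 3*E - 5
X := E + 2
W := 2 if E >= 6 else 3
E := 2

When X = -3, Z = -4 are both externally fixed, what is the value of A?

-14

Under do(X = -3, Z = -4), each intervened variable's structural equation is replaced by its fixed value.
C = X - 3*E - 5  [with X=-3, E=2]  = -14
A = 2*X + C + B  [with X=-3, C=-14, B=6]  = -14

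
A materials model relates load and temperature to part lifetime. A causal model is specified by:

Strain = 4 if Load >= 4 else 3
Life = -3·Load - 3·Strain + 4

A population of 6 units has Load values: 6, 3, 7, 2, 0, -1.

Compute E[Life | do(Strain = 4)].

-16.5

Under do(Strain=4), Strain's equation is replaced by Strain=4 for every unit. Per-unit Life: -26, -17, -29, -14, -8, -5. Mean = -16.5.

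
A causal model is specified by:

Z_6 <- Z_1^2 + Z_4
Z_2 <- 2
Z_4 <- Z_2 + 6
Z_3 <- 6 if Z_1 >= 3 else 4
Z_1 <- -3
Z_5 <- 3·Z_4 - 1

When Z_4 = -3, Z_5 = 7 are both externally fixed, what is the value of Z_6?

6

The joint intervention fixes Z_4 = -3, Z_5 = 7, removing each variable's own equation.
Z_6 = Z_1^2 + Z_4  [with Z_1=-3, Z_4=-3]  = 6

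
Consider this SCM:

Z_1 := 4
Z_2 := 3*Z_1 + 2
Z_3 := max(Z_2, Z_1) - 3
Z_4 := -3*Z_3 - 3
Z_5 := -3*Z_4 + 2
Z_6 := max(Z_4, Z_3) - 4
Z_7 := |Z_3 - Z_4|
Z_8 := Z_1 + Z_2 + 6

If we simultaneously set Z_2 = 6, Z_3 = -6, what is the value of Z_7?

21

Under do(Z_2 = 6, Z_3 = -6), each intervened variable's structural equation is replaced by its fixed value.
Z_4 = -3*Z_3 - 3  [with Z_3=-6]  = 15
Z_7 = |Z_3 - Z_4|  [with Z_3=-6, Z_4=15]  = 21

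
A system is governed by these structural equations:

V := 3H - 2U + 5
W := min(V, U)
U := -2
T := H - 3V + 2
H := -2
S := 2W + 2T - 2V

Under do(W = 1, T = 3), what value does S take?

The joint intervention fixes W = 1, T = 3, removing each variable's own equation.
V = 3H - 2U + 5  [with H=-2, U=-2]  = 3
S = 2W + 2T - 2V  [with W=1, T=3, V=3]  = 2

2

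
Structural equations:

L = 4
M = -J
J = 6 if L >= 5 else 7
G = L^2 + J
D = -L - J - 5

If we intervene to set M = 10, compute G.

The intervention breaks the incoming arrows to M: M = -J no longer applies, and M = 10.
G is not downstream of the intervention, so its value is determined by the original equations.
J = 6 if L >= 5 else 7  [with L=4]  = 7
G = L^2 + J  [with L=4, J=7]  = 23

23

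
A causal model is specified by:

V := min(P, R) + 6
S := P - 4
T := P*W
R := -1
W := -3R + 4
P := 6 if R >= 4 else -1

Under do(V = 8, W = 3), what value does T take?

Setting V = 8, W = 3 by intervention discards those variables' equations.
P = 6 if R >= 4 else -1  [with R=-1]  = -1
T = P*W  [with P=-1, W=3]  = -3

-3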